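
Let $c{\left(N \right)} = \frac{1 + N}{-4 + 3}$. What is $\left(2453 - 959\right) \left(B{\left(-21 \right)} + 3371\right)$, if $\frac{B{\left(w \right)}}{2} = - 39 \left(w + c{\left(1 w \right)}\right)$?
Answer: $5152806$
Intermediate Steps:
$c{\left(N \right)} = -1 - N$ ($c{\left(N \right)} = \frac{1 + N}{-1} = \left(1 + N\right) \left(-1\right) = -1 - N$)
$B{\left(w \right)} = 78$ ($B{\left(w \right)} = 2 \left(- 39 \left(w - \left(1 + 1 w\right)\right)\right) = 2 \left(- 39 \left(w - \left(1 + w\right)\right)\right) = 2 \left(\left(-39\right) \left(-1\right)\right) = 2 \cdot 39 = 78$)
$\left(2453 - 959\right) \left(B{\left(-21 \right)} + 3371\right) = \left(2453 - 959\right) \left(78 + 3371\right) = 1494 \cdot 3449 = 5152806$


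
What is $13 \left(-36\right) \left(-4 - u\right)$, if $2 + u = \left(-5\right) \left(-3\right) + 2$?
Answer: $8892$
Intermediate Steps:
$u = 15$ ($u = -2 + \left(\left(-5\right) \left(-3\right) + 2\right) = -2 + \left(15 + 2\right) = -2 + 17 = 15$)
$13 \left(-36\right) \left(-4 - u\right) = 13 \left(-36\right) \left(-4 - 15\right) = - 468 \left(-4 - 15\right) = \left(-468\right) \left(-19\right) = 8892$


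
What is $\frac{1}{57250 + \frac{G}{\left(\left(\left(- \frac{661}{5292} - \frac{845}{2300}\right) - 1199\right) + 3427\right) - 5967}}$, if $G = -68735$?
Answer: $\frac{1137890111}{65165124227900} \approx 1.7462 \cdot 10^{-5}$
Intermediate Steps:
$\frac{1}{57250 + \frac{G}{\left(\left(\left(- \frac{661}{5292} - \frac{845}{2300}\right) - 1199\right) + 3427\right) - 5967}} = \frac{1}{57250 - \frac{68735}{\left(\left(\left(- \frac{661}{5292} - \frac{845}{2300}\right) - 1199\right) + 3427\right) - 5967}} = \frac{1}{57250 - \frac{68735}{\left(\left(\left(\left(-661\right) \frac{1}{5292} - \frac{169}{460}\right) - 1199\right) + 3427\right) - 5967}} = \frac{1}{57250 - \frac{68735}{\left(\left(\left(- \frac{661}{5292} - \frac{169}{460}\right) - 1199\right) + 3427\right) - 5967}} = \frac{1}{57250 - \frac{68735}{\left(\left(- \frac{149801}{304290} - 1199\right) + 3427\right) - 5967}} = \frac{1}{57250 - \frac{68735}{\left(- \frac{364993511}{304290} + 3427\right) - 5967}} = \frac{1}{57250 - \frac{68735}{\frac{677808319}{304290} - 5967}} = \frac{1}{57250 - \frac{68735}{- \frac{1137890111}{304290}}} = \frac{1}{57250 - - \frac{20915373150}{1137890111}} = \frac{1}{57250 + \frac{20915373150}{1137890111}} = \frac{1}{\frac{65165124227900}{1137890111}} = \frac{1137890111}{65165124227900}$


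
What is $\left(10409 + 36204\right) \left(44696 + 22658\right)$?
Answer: $3139572002$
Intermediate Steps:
$\left(10409 + 36204\right) \left(44696 + 22658\right) = 46613 \cdot 67354 = 3139572002$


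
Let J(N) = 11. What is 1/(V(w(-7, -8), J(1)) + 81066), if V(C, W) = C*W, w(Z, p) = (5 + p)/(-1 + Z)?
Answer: 8/648561 ≈ 1.2335e-5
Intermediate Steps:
w(Z, p) = (5 + p)/(-1 + Z)
1/(V(w(-7, -8), J(1)) + 81066) = 1/(((5 - 8)/(-1 - 7))*11 + 81066) = 1/((-3/(-8))*11 + 81066) = 1/(-⅛*(-3)*11 + 81066) = 1/((3/8)*11 + 81066) = 1/(33/8 + 81066) = 1/(648561/8) = 8/648561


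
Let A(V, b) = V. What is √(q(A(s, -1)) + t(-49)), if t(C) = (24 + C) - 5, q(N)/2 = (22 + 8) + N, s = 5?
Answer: 2*√10 ≈ 6.3246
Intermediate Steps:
q(N) = 60 + 2*N (q(N) = 2*((22 + 8) + N) = 2*(30 + N) = 60 + 2*N)
t(C) = 19 + C
√(q(A(s, -1)) + t(-49)) = √((60 + 2*5) + (19 - 49)) = √((60 + 10) - 30) = √(70 - 30) = √40 = 2*√10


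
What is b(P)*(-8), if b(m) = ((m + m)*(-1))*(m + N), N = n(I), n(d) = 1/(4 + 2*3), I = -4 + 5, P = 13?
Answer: 13624/5 ≈ 2724.8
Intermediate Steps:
I = 1
n(d) = 1/10 (n(d) = 1/(4 + 6) = 1/10)
N = 1/10 ≈ 0.10000
b(m) = -2*m*(1/10 + m) (b(m) = ((m + m)*(-1))*(m + 1/10) = ((2*m)*(-1))*(1/10 + m) = (-2*m)*(1/10 + m) = -2*m*(1/10 + m))
b(P)*(-8) = -1/5*13*(1 + 10*13)*(-8) = -1/5*13*(1 + 130)*(-8) = -1/5*13*131*(-8) = -1703/5*(-8) = 13624/5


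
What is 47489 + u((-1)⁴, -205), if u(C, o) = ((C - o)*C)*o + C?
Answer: 5260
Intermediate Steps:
u(C, o) = C + C*o*(C - o) (u(C, o) = (C*(C - o))*o + C = C*o*(C - o) + C = C + C*o*(C - o))
47489 + u((-1)⁴, -205) = 47489 + (-1)⁴*(1 - 1*(-205)² + (-1)⁴*(-205)) = 47489 + 1*(1 - 1*42025 + 1*(-205)) = 47489 + 1*(1 - 42025 - 205) = 47489 + 1*(-42229) = 47489 - 42229 = 5260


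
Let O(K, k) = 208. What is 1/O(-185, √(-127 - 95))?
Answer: 1/208 ≈ 0.0048077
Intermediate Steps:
1/O(-185, √(-127 - 95)) = 1/208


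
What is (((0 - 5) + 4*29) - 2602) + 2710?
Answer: 219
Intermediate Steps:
(((0 - 5) + 4*29) - 2602) + 2710 = ((-5 + 116) - 2602) + 2710 = (111 - 2602) + 2710 = -2491 + 2710 = 219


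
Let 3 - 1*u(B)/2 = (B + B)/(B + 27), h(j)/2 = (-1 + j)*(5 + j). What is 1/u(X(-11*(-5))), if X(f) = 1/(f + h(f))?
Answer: 88223/529336 ≈ 0.16667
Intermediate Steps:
h(j) = 2*(-1 + j)*(5 + j) (h(j) = 2*((-1 + j)*(5 + j)) = 2*(-1 + j)*(5 + j))
X(f) = 1/(-10 + 2*f² + 9*f) (X(f) = 1/(f + (-10 + 2*f² + 8*f)) = 1/(-10 + 2*f² + 9*f))
u(B) = 6 - 4*B/(27 + B) (u(B) = 6 - 2*(B + B)/(B + 27) = 6 - 2*2*B/(27 + B) = 6 - 4*B/(27 + B))
1/u(X(-11*(-5))) = 1/(2*(81 + 1/(-10 + 2*(-11*(-5))² + 9*(-11*(-5))))/(27 + 1/(-10 + 2*(-11*(-5))² + 9*(-11*(-5))))) = 1/(2*(81 + 1/(-10 + 2*55² + 9*55))/(27 + 1/(-10 + 2*55² + 9*55))) = 1/(2*(81 + 1/(-10 + 2*3025 + 495))/(27 + 1/(-10 + 2*3025 + 495))) = 1/(2*(81 + 1/(-10 + 6050 + 495))/(27 + 1/(-10 + 6050 + 495))) = 1/(2*(81 + 1/6535)/(27 + 1/6535)) = 1/(2*(529336/6535)/(176446/6535)) = 1/(2*(6535/176446)*(529336/6535)) = 1/(529336/88223) = 88223/529336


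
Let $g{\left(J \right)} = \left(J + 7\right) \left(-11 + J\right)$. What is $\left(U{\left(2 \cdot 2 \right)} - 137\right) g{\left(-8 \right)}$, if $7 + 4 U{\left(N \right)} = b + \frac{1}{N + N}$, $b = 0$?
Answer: $- \frac{84341}{32} \approx -2635.7$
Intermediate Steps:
$g{\left(J \right)} = \left(-11 + J\right) \left(7 + J\right)$ ($g{\left(J \right)} = \left(7 + J\right) \left(-11 + J\right) = \left(-11 + J\right) \left(7 + J\right)$)
$U{\left(N \right)} = - \frac{7}{4} + \frac{1}{8 N}$ ($U{\left(N \right)} = - \frac{7}{4} + \frac{0 + \frac{1}{N + N}}{4} = - \frac{7}{4} + \frac{0 + \frac{1}{2 N}}{4} = - \frac{7}{4} + \frac{\frac{1}{2} \frac{1}{N}}{4} = - \frac{7}{4} + \frac{1}{8 N}$)
$\left(U{\left(2 \cdot 2 \right)} - 137\right) g{\left(-8 \right)} = \left(\frac{1 - 14 \cdot 2 \cdot 2}{8 \cdot 2 \cdot 2} - 137\right) \left(-77 + \left(-8\right)^{2} - -32\right) = \left(\frac{1 - 56}{8 \cdot 4} - 137\right) \left(-77 + 64 + 32\right) = \left(\frac{1}{8} \cdot \frac{1}{4} \left(1 - 56\right) - 137\right) 19 = \left(\frac{1}{8} \cdot \frac{1}{4} \left(-55\right) - 137\right) 19 = \left(- \frac{55}{32} - 137\right) 19 = \left(- \frac{4439}{32}\right) 19 = - \frac{84341}{32}$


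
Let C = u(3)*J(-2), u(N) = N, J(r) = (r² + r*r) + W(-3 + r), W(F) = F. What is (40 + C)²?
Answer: 2401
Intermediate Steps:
J(r) = -3 + r + 2*r² (J(r) = (r² + r*r) + (-3 + r) = (r² + r²) + (-3 + r) = 2*r² + (-3 + r) = -3 + r + 2*r²)
C = 9 (C = 3*(-3 - 2 + 2*(-2)²) = 3*(-3 - 2 + 2*4) = 3*(-3 - 2 + 8) = 3*3 = 9)
(40 + C)² = (40 + 9)² = 49² = 2401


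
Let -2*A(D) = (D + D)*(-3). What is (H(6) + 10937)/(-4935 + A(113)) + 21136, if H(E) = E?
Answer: 97130113/4596 ≈ 21134.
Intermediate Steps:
A(D) = 3*D (A(D) = -(D + D)*(-3)/2 = -2*D*(-3)/2 = -(-3)*D = 3*D)
(H(6) + 10937)/(-4935 + A(113)) + 21136 = (6 + 10937)/(-4935 + 3*113) + 21136 = 10943/(-4935 + 339) + 21136 = 10943/(-4596) + 21136 = 10943*(-1/4596) + 21136 = -10943/4596 + 21136 = 97130113/4596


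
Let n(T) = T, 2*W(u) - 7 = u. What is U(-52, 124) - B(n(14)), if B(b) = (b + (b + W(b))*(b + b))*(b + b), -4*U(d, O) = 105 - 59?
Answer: -39223/2 ≈ -19612.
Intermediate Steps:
W(u) = 7/2 + u/2
U(d, O) = -23/2 (U(d, O) = -(105 - 59)/4 = -¼*46 = -23/2)
B(b) = 2*b*(b + 2*b*(7/2 + 3*b/2)) (B(b) = (b + (b + (7/2 + b/2))*(b + b))*(b + b) = (b + (7/2 + 3*b/2)*(2*b))*(2*b) = (b + 2*b*(7/2 + 3*b/2))*(2*b) = 2*b*(b + 2*b*(7/2 + 3*b/2)))
U(-52, 124) - B(n(14)) = -23/2 - 14²*(16 + 6*14) = -23/2 - 196*(16 + 84) = -23/2 - 196*100 = -23/2 - 1*19600 = -23/2 - 19600 = -39223/2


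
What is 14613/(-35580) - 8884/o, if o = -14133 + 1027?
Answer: 20762457/77718580 ≈ 0.26715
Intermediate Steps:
o = -13106
14613/(-35580) - 8884/o = 14613/(-35580) - 8884/(-13106) = 14613*(-1/35580) - 8884*(-1/13106) = -4871/11860 + 4442/6553 = 20762457/77718580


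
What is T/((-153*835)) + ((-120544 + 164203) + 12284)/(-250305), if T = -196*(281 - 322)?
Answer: -610563263/2131847685 ≈ -0.28640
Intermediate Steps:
T = 8036 (T = -196*(-41) = 8036)
T/((-153*835)) + ((-120544 + 164203) + 12284)/(-250305) = 8036/((-153*835)) + ((-120544 + 164203) + 12284)/(-250305) = 8036/(-127755) + (43659 + 12284)*(-1/250305) = 8036*(-1/127755) + 55943*(-1/250305) = -8036/127755 - 55943/250305 = -610563263/2131847685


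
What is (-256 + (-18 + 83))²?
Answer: 36481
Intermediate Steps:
(-256 + (-18 + 83))² = (-256 + 65)² = (-191)² = 36481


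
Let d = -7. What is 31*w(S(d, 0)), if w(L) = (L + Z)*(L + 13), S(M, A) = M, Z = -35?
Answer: -7812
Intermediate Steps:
w(L) = (-35 + L)*(13 + L) (w(L) = (L - 35)*(L + 13) = (-35 + L)*(13 + L))
31*w(S(d, 0)) = 31*(-455 + (-7)**2 - 22*(-7)) = 31*(-455 + 49 + 154) = 31*(-252) = -7812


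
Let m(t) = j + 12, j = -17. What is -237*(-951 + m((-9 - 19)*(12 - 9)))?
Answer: 226572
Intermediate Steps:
m(t) = -5 (m(t) = -17 + 12 = -5)
-237*(-951 + m((-9 - 19)*(12 - 9))) = -237*(-951 - 5) = -237*(-956) = 226572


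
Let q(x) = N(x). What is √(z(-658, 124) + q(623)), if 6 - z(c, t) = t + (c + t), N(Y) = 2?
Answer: √418 ≈ 20.445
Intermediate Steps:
z(c, t) = 6 - c - 2*t (z(c, t) = 6 - (t + (c + t)) = 6 - (c + 2*t) = 6 + (-c - 2*t) = 6 - c - 2*t)
q(x) = 2
√(z(-658, 124) + q(623)) = √((6 - 1*(-658) - 2*124) + 2) = √((6 + 658 - 248) + 2) = √(416 + 2) = √418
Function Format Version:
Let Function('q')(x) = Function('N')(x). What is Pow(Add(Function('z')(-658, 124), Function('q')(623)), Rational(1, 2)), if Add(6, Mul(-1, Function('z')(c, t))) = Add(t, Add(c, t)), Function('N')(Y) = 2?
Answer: Pow(418, Rational(1, 2)) ≈ 20.445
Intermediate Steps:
Function('z')(c, t) = Add(6, Mul(-1, c), Mul(-2, t)) (Function('z')(c, t) = Add(6, Mul(-1, Add(t, Add(c, t)))) = Add(6, Mul(-1, Add(c, Mul(2, t)))) = Add(6, Add(Mul(-1, c), Mul(-2, t))) = Add(6, Mul(-1, c), Mul(-2, t)))
Function('q')(x) = 2
Pow(Add(Function('z')(-658, 124), Function('q')(623)), Rational(1, 2)) = Pow(Add(Add(6, Mul(-1, -658), Mul(-2, 124)), 2), Rational(1, 2)) = Pow(Add(Add(6, 658, -248), 2), Rational(1, 2)) = Pow(Add(416, 2), Rational(1, 2)) = Pow(418, Rational(1, 2))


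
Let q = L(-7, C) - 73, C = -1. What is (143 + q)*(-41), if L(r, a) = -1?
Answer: -2829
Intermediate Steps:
q = -74 (q = -1 - 73 = -74)
(143 + q)*(-41) = (143 - 74)*(-41) = 69*(-41) = -2829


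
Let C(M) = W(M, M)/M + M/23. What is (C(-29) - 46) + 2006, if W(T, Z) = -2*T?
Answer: 45005/23 ≈ 1956.7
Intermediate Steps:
C(M) = -2 + M/23 (C(M) = (-2*M)/M + M/23 = -2 + M*(1/23) = -2 + M/23)
(C(-29) - 46) + 2006 = ((-2 + (1/23)*(-29)) - 46) + 2006 = ((-2 - 29/23) - 46) + 2006 = (-75/23 - 46) + 2006 = -1133/23 + 2006 = 45005/23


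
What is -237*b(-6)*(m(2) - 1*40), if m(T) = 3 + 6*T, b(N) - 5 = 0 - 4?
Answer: 5925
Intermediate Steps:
b(N) = 1 (b(N) = 5 + (0 - 4) = 5 - 4 = 1)
-237*b(-6)*(m(2) - 1*40) = -237*((3 + 6*2) - 1*40) = -237*((3 + 12) - 40) = -237*(15 - 40) = -237*(-25) = 5925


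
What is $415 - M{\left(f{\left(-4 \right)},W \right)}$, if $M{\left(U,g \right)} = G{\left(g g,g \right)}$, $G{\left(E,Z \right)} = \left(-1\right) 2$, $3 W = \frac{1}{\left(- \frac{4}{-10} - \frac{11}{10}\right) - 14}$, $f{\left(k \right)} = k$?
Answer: $417$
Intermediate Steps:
$W = - \frac{10}{441}$ ($W = \frac{1}{3 \left(\left(- \frac{4}{-10} - \frac{11}{10}\right) - 14\right)} = \frac{1}{3 \left(\left(\left(-4\right) \left(- \frac{1}{10}\right) - \frac{11}{10}\right) - 14\right)} = \frac{1}{3 \left(\left(\frac{2}{5} - \frac{11}{10}\right) - 14\right)} = \frac{1}{3 \left(- \frac{7}{10} - 14\right)} = \frac{1}{3 \left(- \frac{147}{10}\right)} = \frac{1}{3} \left(- \frac{10}{147}\right) = - \frac{10}{441} \approx -0.022676$)
$G{\left(E,Z \right)} = -2$
$M{\left(U,g \right)} = -2$
$415 - M{\left(f{\left(-4 \right)},W \right)} = 415 - -2 = 415 + 2 = 417$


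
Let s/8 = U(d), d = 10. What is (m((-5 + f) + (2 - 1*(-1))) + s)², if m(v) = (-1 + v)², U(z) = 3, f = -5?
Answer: 7744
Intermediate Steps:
s = 24 (s = 8*3 = 24)
(m((-5 + f) + (2 - 1*(-1))) + s)² = ((-1 + ((-5 - 5) + (2 - 1*(-1))))² + 24)² = ((-1 + (-10 + (2 + 1)))² + 24)² = ((-1 + (-10 + 3))² + 24)² = ((-1 - 7)² + 24)² = ((-8)² + 24)² = (64 + 24)² = 88² = 7744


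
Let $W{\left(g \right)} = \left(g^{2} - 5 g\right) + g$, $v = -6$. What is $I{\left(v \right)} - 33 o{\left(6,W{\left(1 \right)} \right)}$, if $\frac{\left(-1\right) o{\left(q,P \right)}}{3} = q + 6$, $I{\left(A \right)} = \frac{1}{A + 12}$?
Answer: $\frac{7129}{6} \approx 1188.2$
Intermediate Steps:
$W{\left(g \right)} = g^{2} - 4 g$
$I{\left(A \right)} = \frac{1}{12 + A}$
$o{\left(q,P \right)} = -18 - 3 q$ ($o{\left(q,P \right)} = - 3 \left(q + 6\right) = - 3 \left(6 + q\right) = -18 - 3 q$)
$I{\left(v \right)} - 33 o{\left(6,W{\left(1 \right)} \right)} = \frac{1}{12 - 6} - 33 \left(-18 - 18\right) = \frac{1}{6} - 33 \left(-18 - 18\right) = \frac{1}{6} - -1188 = \frac{1}{6} + 1188 = \frac{7129}{6}$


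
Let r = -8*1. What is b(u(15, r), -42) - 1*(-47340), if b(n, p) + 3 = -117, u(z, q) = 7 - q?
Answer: 47220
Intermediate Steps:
r = -8
b(n, p) = -120 (b(n, p) = -3 - 117 = -120)
b(u(15, r), -42) - 1*(-47340) = -120 - 1*(-47340) = -120 + 47340 = 47220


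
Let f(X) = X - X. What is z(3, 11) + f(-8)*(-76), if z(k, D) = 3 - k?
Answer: 0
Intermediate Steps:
f(X) = 0
z(3, 11) + f(-8)*(-76) = (3 - 1*3) + 0*(-76) = (3 - 3) + 0 = 0 + 0 = 0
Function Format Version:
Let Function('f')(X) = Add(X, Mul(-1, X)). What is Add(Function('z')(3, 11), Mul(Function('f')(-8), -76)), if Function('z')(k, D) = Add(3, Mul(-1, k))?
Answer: 0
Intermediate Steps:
Function('f')(X) = 0
Add(Function('z')(3, 11), Mul(Function('f')(-8), -76)) = Add(Add(3, Mul(-1, 3)), Mul(0, -76)) = Add(Add(3, -3), 0) = Add(0, 0) = 0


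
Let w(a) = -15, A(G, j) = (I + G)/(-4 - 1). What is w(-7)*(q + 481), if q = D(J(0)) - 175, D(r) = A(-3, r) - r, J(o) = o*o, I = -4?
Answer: -4611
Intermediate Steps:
J(o) = o**2
A(G, j) = 4/5 - G/5 (A(G, j) = (-4 + G)/(-4 - 1) = (-4 + G)/(-5) = (-4 + G)*(-1/5) = 4/5 - G/5)
D(r) = 7/5 - r (D(r) = (4/5 - 1/5*(-3)) - r = (4/5 + 3/5) - r = 7/5 - r)
q = -868/5 (q = (7/5 - 1*0**2) - 175 = (7/5 - 1*0) - 175 = (7/5 + 0) - 175 = 7/5 - 175 = -868/5 ≈ -173.60)
w(-7)*(q + 481) = -15*(-868/5 + 481) = -15*1537/5 = -4611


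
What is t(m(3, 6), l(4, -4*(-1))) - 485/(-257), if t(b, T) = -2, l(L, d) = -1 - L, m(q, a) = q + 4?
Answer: -29/257 ≈ -0.11284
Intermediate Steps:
m(q, a) = 4 + q
t(m(3, 6), l(4, -4*(-1))) - 485/(-257) = -2 - 485/(-257) = -2 - 485*(-1/257) = -2 + 485/257 = -29/257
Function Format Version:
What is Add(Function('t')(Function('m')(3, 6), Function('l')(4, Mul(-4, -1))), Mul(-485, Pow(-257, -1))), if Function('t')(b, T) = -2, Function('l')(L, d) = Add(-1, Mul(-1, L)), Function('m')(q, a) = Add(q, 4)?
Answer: Rational(-29, 257) ≈ -0.11284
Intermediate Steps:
Function('m')(q, a) = Add(4, q)
Add(Function('t')(Function('m')(3, 6), Function('l')(4, Mul(-4, -1))), Mul(-485, Pow(-257, -1))) = Add(-2, Mul(-485, Pow(-257, -1))) = Add(-2, Mul(-485, Rational(-1, 257))) = Add(-2, Rational(485, 257)) = Rational(-29, 257)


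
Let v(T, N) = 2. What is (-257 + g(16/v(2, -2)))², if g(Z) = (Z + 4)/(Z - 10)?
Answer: 69169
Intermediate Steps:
g(Z) = (4 + Z)/(-10 + Z)
(-257 + g(16/v(2, -2)))² = (-257 + (4 + 16/2)/(-10 + 16/2))² = (-257 + (4 + 16*(½))/(-10 + 16*(½)))² = (-257 + (4 + 8)/(-10 + 8))² = (-257 + 12/(-2))² = (-257 - ½*12)² = (-257 - 6)² = (-263)² = 69169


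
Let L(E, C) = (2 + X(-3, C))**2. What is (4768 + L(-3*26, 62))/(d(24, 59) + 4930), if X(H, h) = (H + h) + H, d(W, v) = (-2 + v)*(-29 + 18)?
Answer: 8132/4303 ≈ 1.8898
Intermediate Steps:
d(W, v) = 22 - 11*v (d(W, v) = (-2 + v)*(-11) = 22 - 11*v)
X(H, h) = h + 2*H
L(E, C) = (-4 + C)**2 (L(E, C) = (2 + (C + 2*(-3)))**2 = (2 + (C - 6))**2 = (2 + (-6 + C))**2 = (-4 + C)**2)
(4768 + L(-3*26, 62))/(d(24, 59) + 4930) = (4768 + (-4 + 62)**2)/((22 - 11*59) + 4930) = (4768 + 58**2)/((22 - 649) + 4930) = (4768 + 3364)/(-627 + 4930) = 8132/4303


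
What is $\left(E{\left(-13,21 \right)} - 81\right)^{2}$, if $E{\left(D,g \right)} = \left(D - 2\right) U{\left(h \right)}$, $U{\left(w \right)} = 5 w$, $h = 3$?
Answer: $93636$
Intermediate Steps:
$E{\left(D,g \right)} = -30 + 15 D$ ($E{\left(D,g \right)} = \left(D - 2\right) 5 \cdot 3 = \left(-2 + D\right) 15 = -30 + 15 D$)
$\left(E{\left(-13,21 \right)} - 81\right)^{2} = \left(\left(-30 + 15 \left(-13\right)\right) - 81\right)^{2} = \left(\left(-30 - 195\right) - 81\right)^{2} = \left(-225 - 81\right)^{2} = \left(-306\right)^{2} = 93636$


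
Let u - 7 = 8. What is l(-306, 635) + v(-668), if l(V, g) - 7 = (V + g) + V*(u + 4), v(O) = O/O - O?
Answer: -4809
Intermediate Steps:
u = 15 (u = 7 + 8 = 15)
v(O) = 1 - O
l(V, g) = 7 + g + 20*V (l(V, g) = 7 + ((V + g) + V*(15 + 4)) = 7 + ((V + g) + V*19) = 7 + ((V + g) + 19*V) = 7 + (g + 20*V) = 7 + g + 20*V)
l(-306, 635) + v(-668) = (7 + 635 + 20*(-306)) + (1 - 1*(-668)) = (7 + 635 - 6120) + (1 + 668) = -5478 + 669 = -4809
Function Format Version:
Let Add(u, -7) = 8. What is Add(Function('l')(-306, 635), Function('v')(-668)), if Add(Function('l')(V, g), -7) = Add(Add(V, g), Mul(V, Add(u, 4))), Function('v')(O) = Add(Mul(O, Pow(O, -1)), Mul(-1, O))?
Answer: -4809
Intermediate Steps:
u = 15 (u = Add(7, 8) = 15)
Function('v')(O) = Add(1, Mul(-1, O))
Function('l')(V, g) = Add(7, g, Mul(20, V)) (Function('l')(V, g) = Add(7, Add(Add(V, g), Mul(V, Add(15, 4)))) = Add(7, Add(Add(V, g), Mul(V, 19))) = Add(7, Add(Add(V, g), Mul(19, V))) = Add(7, Add(g, Mul(20, V))) = Add(7, g, Mul(20, V)))
Add(Function('l')(-306, 635), Function('v')(-668)) = Add(Add(7, 635, Mul(20, -306)), Add(1, Mul(-1, -668))) = Add(Add(7, 635, -6120), Add(1, 668)) = Add(-5478, 669) = -4809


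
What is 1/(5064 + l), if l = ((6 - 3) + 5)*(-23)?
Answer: 1/4880 ≈ 0.00020492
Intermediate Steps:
l = -184 (l = (3 + 5)*(-23) = 8*(-23) = -184)
1/(5064 + l) = 1/(5064 - 184) = 1/4880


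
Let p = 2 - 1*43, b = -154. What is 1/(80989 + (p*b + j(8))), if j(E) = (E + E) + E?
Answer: 1/87327 ≈ 1.1451e-5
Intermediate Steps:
p = -41 (p = 2 - 43 = -41)
j(E) = 3*E (j(E) = 2*E + E = 3*E)
1/(80989 + (p*b + j(8))) = 1/(80989 + (-41*(-154) + 3*8)) = 1/(80989 + (6314 + 24)) = 1/(80989 + 6338) = 1/87327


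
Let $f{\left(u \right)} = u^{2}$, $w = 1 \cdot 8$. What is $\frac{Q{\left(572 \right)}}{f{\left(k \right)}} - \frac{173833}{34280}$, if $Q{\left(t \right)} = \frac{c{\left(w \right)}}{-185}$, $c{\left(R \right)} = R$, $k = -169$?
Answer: $- \frac{183699294429}{36225629960} \approx -5.071$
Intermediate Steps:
$w = 8$
$Q{\left(t \right)} = - \frac{8}{185}$ ($Q{\left(t \right)} = \frac{8}{-185} = 8 \left(- \frac{1}{185}\right) = - \frac{8}{185}$)
$\frac{Q{\left(572 \right)}}{f{\left(k \right)}} - \frac{173833}{34280} = - \frac{8}{185 \left(-169\right)^{2}} - \frac{173833}{34280} = - \frac{8}{185 \cdot 28561} - \frac{173833}{34280} = \left(- \frac{8}{185}\right) \frac{1}{28561} - \frac{173833}{34280} = - \frac{8}{5283785} - \frac{173833}{34280} = - \frac{183699294429}{36225629960}$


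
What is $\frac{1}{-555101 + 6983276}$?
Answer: $\frac{1}{6428175} \approx 1.5557 \cdot 10^{-7}$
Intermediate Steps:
$\frac{1}{-555101 + 6983276} = \frac{1}{6428175}$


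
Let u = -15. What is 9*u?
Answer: -135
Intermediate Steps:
9*u = 9*(-15) = -135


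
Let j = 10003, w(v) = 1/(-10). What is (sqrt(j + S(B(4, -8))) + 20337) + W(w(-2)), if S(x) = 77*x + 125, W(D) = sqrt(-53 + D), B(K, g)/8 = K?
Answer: 20337 + 4*sqrt(787) + 3*I*sqrt(590)/10 ≈ 20449.0 + 7.287*I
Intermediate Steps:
B(K, g) = 8*K
w(v) = -1/10
S(x) = 125 + 77*x
(sqrt(j + S(B(4, -8))) + 20337) + W(w(-2)) = (sqrt(10003 + (125 + 77*(8*4))) + 20337) + sqrt(-53 - 1/10) = (sqrt(10003 + (125 + 77*32)) + 20337) + sqrt(-531/10) = (sqrt(10003 + (125 + 2464)) + 20337) + 3*I*sqrt(590)/10 = (sqrt(10003 + 2589) + 20337) + 3*I*sqrt(590)/10 = (sqrt(12592) + 20337) + 3*I*sqrt(590)/10 = (4*sqrt(787) + 20337) + 3*I*sqrt(590)/10 = (20337 + 4*sqrt(787)) + 3*I*sqrt(590)/10 = 20337 + 4*sqrt(787) + 3*I*sqrt(590)/10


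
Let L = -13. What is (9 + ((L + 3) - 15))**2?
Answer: 256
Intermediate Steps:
(9 + ((L + 3) - 15))**2 = (9 + ((-13 + 3) - 15))**2 = (9 + (-10 - 15))**2 = (9 - 25)**2 = (-16)**2 = 256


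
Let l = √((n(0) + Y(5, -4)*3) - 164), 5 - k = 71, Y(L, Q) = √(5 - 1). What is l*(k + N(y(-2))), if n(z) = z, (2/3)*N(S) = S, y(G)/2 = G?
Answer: -72*I*√158 ≈ -905.03*I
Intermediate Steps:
y(G) = 2*G
Y(L, Q) = 2 (Y(L, Q) = √4 = 2)
k = -66 (k = 5 - 1*71 = 5 - 71 = -66)
N(S) = 3*S/2
l = I*√158 (l = √((0 + 2*3) - 164) = √((0 + 6) - 164) = √(6 - 164) = √(-158) = I*√158 ≈ 12.57*I)
l*(k + N(y(-2))) = (I*√158)*(-66 + 3*(2*(-2))/2) = (I*√158)*(-66 + (3/2)*(-4)) = (I*√158)*(-66 - 6) = (I*√158)*(-72) = -72*I*√158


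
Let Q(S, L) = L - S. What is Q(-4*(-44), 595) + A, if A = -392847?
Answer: -392428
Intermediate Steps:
Q(-4*(-44), 595) + A = (595 - (-4)*(-44)) - 392847 = (595 - 1*176) - 392847 = (595 - 176) - 392847 = 419 - 392847 = -392428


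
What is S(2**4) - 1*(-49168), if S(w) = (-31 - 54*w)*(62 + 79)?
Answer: -77027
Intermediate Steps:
S(w) = -4371 - 7614*w (S(w) = (-31 - 54*w)*141 = -4371 - 7614*w)
S(2**4) - 1*(-49168) = (-4371 - 7614*2**4) - 1*(-49168) = (-4371 - 7614*16) + 49168 = (-4371 - 121824) + 49168 = -126195 + 49168 = -77027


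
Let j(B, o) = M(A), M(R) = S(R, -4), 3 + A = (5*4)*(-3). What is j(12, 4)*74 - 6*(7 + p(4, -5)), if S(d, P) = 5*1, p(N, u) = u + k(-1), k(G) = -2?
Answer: 370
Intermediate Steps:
A = -63 (A = -3 + (5*4)*(-3) = -3 + 20*(-3) = -3 - 60 = -63)
p(N, u) = -2 + u (p(N, u) = u - 2 = -2 + u)
S(d, P) = 5
M(R) = 5
j(B, o) = 5
j(12, 4)*74 - 6*(7 + p(4, -5)) = 5*74 - 6*(7 + (-2 - 5)) = 370 - 6*(7 - 7) = 370 - 6*0 = 370 + 0 = 370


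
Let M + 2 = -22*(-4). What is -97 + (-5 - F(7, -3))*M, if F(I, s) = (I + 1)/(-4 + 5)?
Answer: -1215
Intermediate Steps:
F(I, s) = 1 + I (F(I, s) = (1 + I)/1 = (1 + I)*1 = 1 + I)
M = 86 (M = -2 - 22*(-4) = -2 + 88 = 86)
-97 + (-5 - F(7, -3))*M = -97 + (-5 - (1 + 7))*86 = -97 + (-5 - 1*8)*86 = -97 + (-5 - 8)*86 = -97 - 13*86 = -97 - 1118 = -1215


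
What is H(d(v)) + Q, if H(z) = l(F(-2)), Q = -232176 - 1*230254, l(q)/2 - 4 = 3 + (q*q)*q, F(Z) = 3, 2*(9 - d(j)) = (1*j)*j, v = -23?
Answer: -462362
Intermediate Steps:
d(j) = 9 - j**2/2 (d(j) = 9 - 1*j*j/2 = 9 - j*j/2 = 9 - j**2/2)
l(q) = 14 + 2*q**3 (l(q) = 8 + 2*(3 + (q*q)*q) = 8 + 2*(3 + q**2*q) = 8 + 2*(3 + q**3) = 8 + (6 + 2*q**3) = 14 + 2*q**3)
Q = -462430 (Q = -232176 - 230254 = -462430)
H(z) = 68 (H(z) = 14 + 2*3**3 = 14 + 2*27 = 14 + 54 = 68)
H(d(v)) + Q = 68 - 462430 = -462362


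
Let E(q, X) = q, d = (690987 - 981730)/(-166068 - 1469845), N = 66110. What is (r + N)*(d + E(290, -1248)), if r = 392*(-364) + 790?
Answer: -35976981419244/1635913 ≈ -2.1992e+7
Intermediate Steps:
r = -141898 (r = -142688 + 790 = -141898)
d = 290743/1635913 (d = -290743/(-1635913) = -290743*(-1/1635913) = 290743/1635913 ≈ 0.17773)
(r + N)*(d + E(290, -1248)) = (-141898 + 66110)*(290743/1635913 + 290) = -75788*474705513/1635913 = -35976981419244/1635913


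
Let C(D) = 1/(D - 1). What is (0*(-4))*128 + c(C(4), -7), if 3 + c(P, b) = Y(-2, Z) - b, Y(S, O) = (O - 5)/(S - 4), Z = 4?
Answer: 25/6 ≈ 4.1667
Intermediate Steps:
C(D) = 1/(-1 + D)
Y(S, O) = (-5 + O)/(-4 + S)
c(P, b) = -17/6 - b (c(P, b) = -3 + ((-5 + 4)/(-4 - 2) - b) = -3 + (-1/(-6) - b) = -3 + (-⅙*(-1) - b) = -3 + (⅙ - b) = -17/6 - b)
(0*(-4))*128 + c(C(4), -7) = (0*(-4))*128 + (-17/6 - 1*(-7)) = 0*128 + (-17/6 + 7) = 0 + 25/6 = 25/6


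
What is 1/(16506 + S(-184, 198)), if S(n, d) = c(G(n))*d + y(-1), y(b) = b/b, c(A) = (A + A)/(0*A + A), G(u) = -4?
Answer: 1/16903 ≈ 5.9161e-5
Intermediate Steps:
c(A) = 2 (c(A) = (2*A)/(0 + A) = (2*A)/A = 2)
y(b) = 1
S(n, d) = 1 + 2*d (S(n, d) = 2*d + 1 = 1 + 2*d)
1/(16506 + S(-184, 198)) = 1/(16506 + (1 + 2*198)) = 1/(16506 + (1 + 396)) = 1/(16506 + 397) = 1/16903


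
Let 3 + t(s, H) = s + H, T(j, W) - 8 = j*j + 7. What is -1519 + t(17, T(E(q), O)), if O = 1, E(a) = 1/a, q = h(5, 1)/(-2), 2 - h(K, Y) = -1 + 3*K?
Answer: -53639/36 ≈ -1490.0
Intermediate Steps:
h(K, Y) = 3 - 3*K (h(K, Y) = 2 - (-1 + 3*K) = 2 + (1 - 3*K) = 3 - 3*K)
q = 6 (q = (3 - 3*5)/(-2) = (3 - 15)*(-½) = -12*(-½) = 6)
E(a) = 1/a
T(j, W) = 15 + j² (T(j, W) = 8 + (j*j + 7) = 8 + (j² + 7) = 8 + (7 + j²) = 15 + j²)
t(s, H) = -3 + H + s (t(s, H) = -3 + (s + H) = -3 + (H + s) = -3 + H + s)
-1519 + t(17, T(E(q), O)) = -1519 + (-3 + (15 + (1/6)²) + 17) = -1519 + (-3 + (15 + (⅙)²) + 17) = -1519 + (-3 + (15 + 1/36) + 17) = -1519 + (-3 + 541/36 + 17) = -1519 + 1045/36 = -53639/36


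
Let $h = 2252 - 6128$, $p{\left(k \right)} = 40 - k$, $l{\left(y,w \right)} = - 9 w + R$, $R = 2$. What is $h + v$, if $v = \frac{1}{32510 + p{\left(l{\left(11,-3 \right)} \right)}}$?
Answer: $- \frac{126051395}{32521} \approx -3876.0$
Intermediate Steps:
$l{\left(y,w \right)} = 2 - 9 w$ ($l{\left(y,w \right)} = - 9 w + 2 = 2 - 9 w$)
$h = -3876$ ($h = 2252 - 6128 = -3876$)
$v = \frac{1}{32521}$ ($v = \frac{1}{32510 + \left(40 - \left(2 - -27\right)\right)} = \frac{1}{32510 + \left(40 - \left(2 + 27\right)\right)} = \frac{1}{32510 + \left(40 - 29\right)} = \frac{1}{32510 + 11} = \frac{1}{32521} \approx 3.0749 \cdot 10^{-5}$)
$h + v = -3876 + \frac{1}{32521} = - \frac{126051395}{32521}$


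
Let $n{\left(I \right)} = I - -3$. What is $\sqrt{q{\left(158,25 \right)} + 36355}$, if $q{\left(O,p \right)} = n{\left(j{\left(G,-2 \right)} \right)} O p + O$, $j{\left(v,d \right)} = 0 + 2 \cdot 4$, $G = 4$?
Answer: $\sqrt{79963} \approx 282.78$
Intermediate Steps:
$j{\left(v,d \right)} = 8$ ($j{\left(v,d \right)} = 0 + 8 = 8$)
$n{\left(I \right)} = 3 + I$ ($n{\left(I \right)} = I + 3 = 3 + I$)
$q{\left(O,p \right)} = O + 11 O p$ ($q{\left(O,p \right)} = \left(3 + 8\right) O p + O = 11 O p + O = O + 11 O p$)
$\sqrt{q{\left(158,25 \right)} + 36355} = \sqrt{158 \left(1 + 11 \cdot 25\right) + 36355} = \sqrt{158 \left(1 + 275\right) + 36355} = \sqrt{158 \cdot 276 + 36355} = \sqrt{43608 + 36355} = \sqrt{79963}$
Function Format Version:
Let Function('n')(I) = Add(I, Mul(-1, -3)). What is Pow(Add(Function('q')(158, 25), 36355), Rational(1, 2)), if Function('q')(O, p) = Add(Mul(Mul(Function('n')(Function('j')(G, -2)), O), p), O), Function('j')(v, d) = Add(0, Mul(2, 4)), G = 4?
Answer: Pow(79963, Rational(1, 2)) ≈ 282.78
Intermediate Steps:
Function('j')(v, d) = 8 (Function('j')(v, d) = Add(0, 8) = 8)
Function('n')(I) = Add(3, I) (Function('n')(I) = Add(I, 3) = Add(3, I))
Function('q')(O, p) = Add(O, Mul(11, O, p)) (Function('q')(O, p) = Add(Mul(Mul(Add(3, 8), O), p), O) = Add(Mul(Mul(11, O), p), O) = Add(Mul(11, O, p), O) = Add(O, Mul(11, O, p)))
Pow(Add(Function('q')(158, 25), 36355), Rational(1, 2)) = Pow(Add(Mul(158, Add(1, Mul(11, 25))), 36355), Rational(1, 2)) = Pow(Add(Mul(158, Add(1, 275)), 36355), Rational(1, 2)) = Pow(Add(Mul(158, 276), 36355), Rational(1, 2)) = Pow(Add(43608, 36355), Rational(1, 2)) = Pow(79963, Rational(1, 2))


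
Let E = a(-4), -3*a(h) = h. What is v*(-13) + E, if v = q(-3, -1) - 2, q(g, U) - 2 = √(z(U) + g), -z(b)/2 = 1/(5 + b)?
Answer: 4/3 - 13*I*√14/2 ≈ 1.3333 - 24.321*I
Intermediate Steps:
a(h) = -h/3
E = 4/3 (E = -⅓*(-4) = 4/3 ≈ 1.3333)
z(b) = -2/(5 + b)
q(g, U) = 2 + √(g - 2/(5 + U)) (q(g, U) = 2 + √(-2/(5 + U) + g) = 2 + √(g - 2/(5 + U)))
v = I*√14/2 (v = (2 + √((-2 - 3*(5 - 1))/(5 - 1))) - 2 = (2 + √((-2 - 3*4)/4)) - 2 = (2 + √((-2 - 12)/4)) - 2 = (2 + √((¼)*(-14))) - 2 = (2 + √(-7/2)) - 2 = (2 + I*√14/2) - 2 = I*√14/2 ≈ 1.8708*I)
v*(-13) + E = (I*√14/2)*(-13) + 4/3 = -13*I*√14/2 + 4/3 = 4/3 - 13*I*√14/2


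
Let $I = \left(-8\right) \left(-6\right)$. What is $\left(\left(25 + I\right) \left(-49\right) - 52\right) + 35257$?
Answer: $31628$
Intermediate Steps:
$I = 48$
$\left(\left(25 + I\right) \left(-49\right) - 52\right) + 35257 = \left(\left(25 + 48\right) \left(-49\right) - 52\right) + 35257 = \left(73 \left(-49\right) - 52\right) + 35257 = \left(-3577 - 52\right) + 35257 = -3629 + 35257 = 31628$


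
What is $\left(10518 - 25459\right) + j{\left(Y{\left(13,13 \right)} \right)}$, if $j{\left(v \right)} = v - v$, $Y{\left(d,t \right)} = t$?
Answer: $-14941$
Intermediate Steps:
$j{\left(v \right)} = 0$
$\left(10518 - 25459\right) + j{\left(Y{\left(13,13 \right)} \right)} = \left(10518 - 25459\right) + 0 = -14941 + 0 = -14941$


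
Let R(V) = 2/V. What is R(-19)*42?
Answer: -84/19 ≈ -4.4211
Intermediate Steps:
R(-19)*42 = (2/(-19))*42 = (2*(-1/19))*42 = -2/19*42 = -84/19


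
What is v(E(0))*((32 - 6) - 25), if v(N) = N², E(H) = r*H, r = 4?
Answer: 0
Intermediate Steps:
E(H) = 4*H
v(E(0))*((32 - 6) - 25) = (4*0)²*((32 - 6) - 25) = 0²*(26 - 25) = 0*1 = 0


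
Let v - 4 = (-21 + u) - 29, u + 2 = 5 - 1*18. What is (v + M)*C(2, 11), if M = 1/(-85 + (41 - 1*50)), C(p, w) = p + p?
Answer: -11470/47 ≈ -244.04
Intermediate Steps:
u = -15 (u = -2 + (5 - 1*18) = -2 + (5 - 18) = -2 - 13 = -15)
C(p, w) = 2*p
v = -61 (v = 4 + ((-21 - 15) - 29) = 4 + (-36 - 29) = 4 - 65 = -61)
M = -1/94 (M = 1/(-85 + (41 - 50)) = 1/(-85 - 9) = 1/(-94) = -1/94 ≈ -0.010638)
(v + M)*C(2, 11) = (-61 - 1/94)*(2*2) = -5735/94*4 = -11470/47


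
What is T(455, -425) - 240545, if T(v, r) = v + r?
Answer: -240515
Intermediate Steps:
T(v, r) = r + v
T(455, -425) - 240545 = (-425 + 455) - 240545 = 30 - 240545 = -240515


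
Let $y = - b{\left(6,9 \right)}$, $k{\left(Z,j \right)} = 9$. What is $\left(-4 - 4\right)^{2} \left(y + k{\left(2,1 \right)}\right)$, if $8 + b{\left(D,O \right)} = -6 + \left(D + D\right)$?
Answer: $704$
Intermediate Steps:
$b{\left(D,O \right)} = -14 + 2 D$ ($b{\left(D,O \right)} = -8 + \left(-6 + \left(D + D\right)\right) = -8 + \left(-6 + 2 D\right) = -14 + 2 D$)
$y = 2$ ($y = - (-14 + 2 \cdot 6) = - (-14 + 12) = \left(-1\right) \left(-2\right) = 2$)
$\left(-4 - 4\right)^{2} \left(y + k{\left(2,1 \right)}\right) = \left(-4 - 4\right)^{2} \left(2 + 9\right) = \left(-8\right)^{2} \cdot 11 = 64 \cdot 11 = 704$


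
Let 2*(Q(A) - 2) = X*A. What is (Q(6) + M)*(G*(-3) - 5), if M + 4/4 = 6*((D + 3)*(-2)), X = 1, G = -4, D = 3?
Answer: -476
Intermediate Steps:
Q(A) = 2 + A/2 (Q(A) = 2 + (1*A)/2 = 2 + A/2)
M = -73 (M = -1 + 6*((3 + 3)*(-2)) = -1 + 6*(6*(-2)) = -1 + 6*(-12) = -1 - 72 = -73)
(Q(6) + M)*(G*(-3) - 5) = ((2 + (½)*6) - 73)*(-4*(-3) - 5) = ((2 + 3) - 73)*(12 - 5) = (5 - 73)*7 = -68*7 = -476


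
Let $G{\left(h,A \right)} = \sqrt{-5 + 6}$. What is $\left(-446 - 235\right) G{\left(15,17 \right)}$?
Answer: $-681$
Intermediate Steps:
$G{\left(h,A \right)} = 1$ ($G{\left(h,A \right)} = \sqrt{1} = 1$)
$\left(-446 - 235\right) G{\left(15,17 \right)} = \left(-446 - 235\right) 1 = \left(-681\right) 1 = -681$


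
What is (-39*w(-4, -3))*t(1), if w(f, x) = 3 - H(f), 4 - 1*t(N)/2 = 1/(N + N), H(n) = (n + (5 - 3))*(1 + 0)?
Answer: -1365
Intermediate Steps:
H(n) = 2 + n (H(n) = (n + 2)*1 = (2 + n)*1 = 2 + n)
t(N) = 8 - 1/N (t(N) = 8 - 2/(N + N) = 8 - 2*1/(2*N) = 8 - 1/N)
w(f, x) = 1 - f (w(f, x) = 3 - (2 + f) = 3 + (-2 - f) = 1 - f)
(-39*w(-4, -3))*t(1) = (-39*(1 - 1*(-4)))*(8 - 1/1) = (-39*(1 + 4))*(8 - 1*1) = (-39*5)*(8 - 1) = -195*7 = -1365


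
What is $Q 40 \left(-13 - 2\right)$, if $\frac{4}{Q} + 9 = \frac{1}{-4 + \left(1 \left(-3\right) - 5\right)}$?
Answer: $\frac{28800}{109} \approx 264.22$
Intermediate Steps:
$Q = - \frac{48}{109}$ ($Q = \frac{4}{-9 + \frac{1}{-4 + \left(1 \left(-3\right) - 5\right)}} = \frac{4}{-9 + \frac{1}{-4 - 8}} = \frac{4}{-9 + \frac{1}{-12}} = \frac{4}{-9 - \frac{1}{12}} = \frac{4}{- \frac{109}{12}} = 4 \left(- \frac{12}{109}\right) = - \frac{48}{109} \approx -0.44037$)
$Q 40 \left(-13 - 2\right) = \left(- \frac{48}{109}\right) 40 \left(-13 - 2\right) = - \frac{1920 \left(-13 - 2\right)}{109} = \left(- \frac{1920}{109}\right) \left(-15\right) = \frac{28800}{109}$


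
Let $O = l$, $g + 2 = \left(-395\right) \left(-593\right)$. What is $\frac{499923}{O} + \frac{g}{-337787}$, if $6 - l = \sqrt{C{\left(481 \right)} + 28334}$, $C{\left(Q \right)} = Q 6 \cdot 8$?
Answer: $- \frac{512620619672}{8678761391} - \frac{499923 \sqrt{51422}}{51386} \approx -2265.2$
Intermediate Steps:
$C{\left(Q \right)} = 48 Q$ ($C{\left(Q \right)} = 6 Q 8 = 48 Q$)
$l = 6 - \sqrt{51422}$ ($l = 6 - \sqrt{48 \cdot 481 + 28334} = 6 - \sqrt{23088 + 28334} = 6 - \sqrt{51422} \approx -220.76$)
$g = 234233$ ($g = -2 - -234235 = -2 + 234235 = 234233$)
$O = 6 - \sqrt{51422} \approx -220.76$
$\frac{499923}{O} + \frac{g}{-337787} = \frac{499923}{6 - \sqrt{51422}} + \frac{234233}{-337787} = \frac{499923}{6 - \sqrt{51422}} + 234233 \left(- \frac{1}{337787}\right) = \frac{499923}{6 - \sqrt{51422}} - \frac{234233}{337787} = - \frac{234233}{337787} + \frac{499923}{6 - \sqrt{51422}}$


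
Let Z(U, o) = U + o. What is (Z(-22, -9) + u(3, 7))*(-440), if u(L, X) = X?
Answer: 10560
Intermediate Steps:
(Z(-22, -9) + u(3, 7))*(-440) = ((-22 - 9) + 7)*(-440) = (-31 + 7)*(-440) = -24*(-440) = 10560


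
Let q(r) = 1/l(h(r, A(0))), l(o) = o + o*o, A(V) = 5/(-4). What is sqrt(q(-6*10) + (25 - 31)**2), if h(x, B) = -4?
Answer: sqrt(1299)/6 ≈ 6.0069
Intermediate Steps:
A(V) = -5/4 (A(V) = 5*(-1/4) = -5/4)
l(o) = o + o**2
q(r) = 1/12 (q(r) = 1/(-4*(1 - 4)) = 1/(-4*(-3)) = 1/12)
sqrt(q(-6*10) + (25 - 31)**2) = sqrt(1/12 + (25 - 31)**2) = sqrt(1/12 + (-6)**2) = sqrt(1/12 + 36) = sqrt(433/12) = sqrt(1299)/6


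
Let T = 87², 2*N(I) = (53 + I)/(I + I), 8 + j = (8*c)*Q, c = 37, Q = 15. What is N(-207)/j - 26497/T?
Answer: -5401931627/1543107168 ≈ -3.5007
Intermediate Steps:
j = 4432 (j = -8 + (8*37)*15 = -8 + 296*15 = -8 + 4440 = 4432)
N(I) = (53 + I)/(4*I) (N(I) = ((53 + I)/(I + I))/2 = ((53 + I)/((2*I)))/2 = ((53 + I)*(1/(2*I)))/2 = ((53 + I)/(2*I))/2 = (53 + I)/(4*I))
T = 7569
N(-207)/j - 26497/T = ((¼)*(53 - 207)/(-207))/4432 - 26497/7569 = ((¼)*(-1/207)*(-154))*(1/4432) - 26497*1/7569 = (77/414)*(1/4432) - 26497/7569 = 77/1834848 - 26497/7569 = -5401931627/1543107168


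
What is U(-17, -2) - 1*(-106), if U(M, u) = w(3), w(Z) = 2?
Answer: 108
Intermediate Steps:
U(M, u) = 2
U(-17, -2) - 1*(-106) = 2 - 1*(-106) = 2 + 106 = 108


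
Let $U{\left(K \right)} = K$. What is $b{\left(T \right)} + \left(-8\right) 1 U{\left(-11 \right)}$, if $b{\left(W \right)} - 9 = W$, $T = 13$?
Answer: $110$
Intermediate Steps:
$b{\left(W \right)} = 9 + W$
$b{\left(T \right)} + \left(-8\right) 1 U{\left(-11 \right)} = \left(9 + 13\right) + \left(-8\right) 1 \left(-11\right) = 22 - -88 = 22 + 88 = 110$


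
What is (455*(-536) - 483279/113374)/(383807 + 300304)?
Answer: -27650134399/77560400514 ≈ -0.35650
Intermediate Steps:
(455*(-536) - 483279/113374)/(383807 + 300304) = (-243880 - 483279*1/113374)/684111 = (-243880 - 483279/113374)*(1/684111) = -27650134399/113374*1/684111 = -27650134399/77560400514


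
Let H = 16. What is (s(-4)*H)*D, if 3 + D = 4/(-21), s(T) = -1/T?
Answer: -268/21 ≈ -12.762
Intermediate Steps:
D = -67/21 (D = -3 + 4/(-21) = -3 + 4*(-1/21) = -3 - 4/21 = -67/21 ≈ -3.1905)
(s(-4)*H)*D = (-1/(-4)*16)*(-67/21) = (-1*(-¼)*16)*(-67/21) = ((¼)*16)*(-67/21) = 4*(-67/21) = -268/21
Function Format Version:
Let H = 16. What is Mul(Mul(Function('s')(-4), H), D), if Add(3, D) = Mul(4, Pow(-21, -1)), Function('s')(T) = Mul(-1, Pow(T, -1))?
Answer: Rational(-268, 21) ≈ -12.762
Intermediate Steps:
D = Rational(-67, 21) (D = Add(-3, Mul(4, Pow(-21, -1))) = Add(-3, Mul(4, Rational(-1, 21))) = Add(-3, Rational(-4, 21)) = Rational(-67, 21) ≈ -3.1905)
Mul(Mul(Function('s')(-4), H), D) = Mul(Mul(Mul(-1, Pow(-4, -1)), 16), Rational(-67, 21)) = Mul(Mul(Mul(-1, Rational(-1, 4)), 16), Rational(-67, 21)) = Mul(Mul(Rational(1, 4), 16), Rational(-67, 21)) = Mul(4, Rational(-67, 21)) = Rational(-268, 21)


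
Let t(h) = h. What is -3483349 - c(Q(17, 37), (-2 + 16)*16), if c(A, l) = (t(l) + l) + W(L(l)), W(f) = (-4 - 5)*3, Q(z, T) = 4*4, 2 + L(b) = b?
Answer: -3483770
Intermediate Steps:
L(b) = -2 + b
Q(z, T) = 16
W(f) = -27 (W(f) = -9*3 = -27)
c(A, l) = -27 + 2*l (c(A, l) = (l + l) - 27 = 2*l - 27 = -27 + 2*l)
-3483349 - c(Q(17, 37), (-2 + 16)*16) = -3483349 - (-27 + 2*((-2 + 16)*16)) = -3483349 - (-27 + 2*(14*16)) = -3483349 - (-27 + 2*224) = -3483349 - (-27 + 448) = -3483349 - 1*421 = -3483349 - 421 = -3483770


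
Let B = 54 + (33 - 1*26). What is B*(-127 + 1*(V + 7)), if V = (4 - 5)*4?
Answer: -7564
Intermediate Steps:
V = -4 (V = -1*4 = -4)
B = 61 (B = 54 + (33 - 26) = 54 + 7 = 61)
B*(-127 + 1*(V + 7)) = 61*(-127 + 1*(-4 + 7)) = 61*(-127 + 1*3) = 61*(-127 + 3) = 61*(-124) = -7564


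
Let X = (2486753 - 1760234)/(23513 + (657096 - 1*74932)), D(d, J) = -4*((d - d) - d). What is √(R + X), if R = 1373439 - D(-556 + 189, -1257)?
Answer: 7*√10293422192607934/605677 ≈ 1172.6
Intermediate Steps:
D(d, J) = 4*d (D(d, J) = -4*(0 - d) = -(-4)*d = 4*d)
R = 1374907 (R = 1373439 - 4*(-556 + 189) = 1373439 - 4*(-367) = 1373439 - 1*(-1468) = 1373439 + 1468 = 1374907)
X = 726519/605677 (X = 726519/(23513 + (657096 - 74932)) = 726519/(23513 + 582164) = 726519/605677 ≈ 1.1995)
√(R + X) = √(1374907 + 726519/605677) = √(832750273558/605677) = 7*√10293422192607934/605677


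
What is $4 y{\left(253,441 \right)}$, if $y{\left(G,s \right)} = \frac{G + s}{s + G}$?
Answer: $4$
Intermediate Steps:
$y{\left(G,s \right)} = 1$ ($y{\left(G,s \right)} = \frac{G + s}{G + s} = 1$)
$4 y{\left(253,441 \right)} = 4 \cdot 1 = 4$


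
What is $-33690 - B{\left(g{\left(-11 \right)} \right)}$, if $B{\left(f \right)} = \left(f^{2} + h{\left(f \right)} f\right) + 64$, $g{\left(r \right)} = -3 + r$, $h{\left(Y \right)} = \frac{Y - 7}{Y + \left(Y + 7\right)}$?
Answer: $-33936$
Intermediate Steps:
$h{\left(Y \right)} = \frac{-7 + Y}{7 + 2 Y}$ ($h{\left(Y \right)} = \frac{-7 + Y}{Y + \left(7 + Y\right)} = \frac{-7 + Y}{7 + 2 Y}$)
$B{\left(f \right)} = 64 + f^{2} + \frac{f \left(-7 + f\right)}{7 + 2 f}$ ($B{\left(f \right)} = \left(f^{2} + \frac{-7 + f}{7 + 2 f} f\right) + 64 = \left(f^{2} + \frac{f \left(-7 + f\right)}{7 + 2 f}\right) + 64 = 64 + f^{2} + \frac{f \left(-7 + f\right)}{7 + 2 f}$)
$-33690 - B{\left(g{\left(-11 \right)} \right)} = -33690 - \frac{\left(-3 - 11\right) \left(-7 - 14\right) + \left(7 + 2 \left(-3 - 11\right)\right) \left(64 + \left(-3 - 11\right)^{2}\right)}{7 + 2 \left(-3 - 11\right)} = -33690 - \frac{- 14 \left(-7 - 14\right) + \left(7 + 2 \left(-14\right)\right) \left(64 + \left(-14\right)^{2}\right)}{7 + 2 \left(-14\right)} = -33690 - \frac{\left(-14\right) \left(-21\right) + \left(7 - 28\right) \left(64 + 196\right)}{7 - 28} = -33690 - \frac{294 - 5460}{-21} = -33690 - - \frac{294 - 5460}{21} = -33690 - \left(- \frac{1}{21}\right) \left(-5166\right) = -33690 - 246 = -33936$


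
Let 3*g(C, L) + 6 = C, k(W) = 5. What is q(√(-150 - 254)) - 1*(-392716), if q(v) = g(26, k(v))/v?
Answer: 392716 - 10*I*√101/303 ≈ 3.9272e+5 - 0.33168*I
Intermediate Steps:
g(C, L) = -2 + C/3
q(v) = 20/(3*v) (q(v) = (-2 + (⅓)*26)/v = (-2 + 26/3)/v = 20/(3*v))
q(√(-150 - 254)) - 1*(-392716) = 20/(3*(√(-150 - 254))) - 1*(-392716) = 20/(3*(√(-404))) + 392716 = 20/(3*((2*I*√101))) + 392716 = 20*(-I*√101/202)/3 + 392716 = -10*I*√101/303 + 392716 = 392716 - 10*I*√101/303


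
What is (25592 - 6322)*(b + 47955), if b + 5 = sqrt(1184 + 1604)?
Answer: 923996500 + 38540*sqrt(697) ≈ 9.2501e+8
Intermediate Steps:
b = -5 + 2*sqrt(697) (b = -5 + sqrt(1184 + 1604) = -5 + sqrt(2788) = -5 + 2*sqrt(697) ≈ 47.802)
(25592 - 6322)*(b + 47955) = (25592 - 6322)*((-5 + 2*sqrt(697)) + 47955) = 19270*(47950 + 2*sqrt(697)) = 923996500 + 38540*sqrt(697)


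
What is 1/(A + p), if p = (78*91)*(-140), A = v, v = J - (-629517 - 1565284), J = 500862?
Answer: 1/1701943 ≈ 5.8756e-7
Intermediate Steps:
v = 2695663 (v = 500862 - (-629517 - 1565284) = 500862 - 1*(-2194801) = 500862 + 2194801 = 2695663)
A = 2695663
p = -993720 (p = 7098*(-140) = -993720)
1/(A + p) = 1/(2695663 - 993720) = 1/1701943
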